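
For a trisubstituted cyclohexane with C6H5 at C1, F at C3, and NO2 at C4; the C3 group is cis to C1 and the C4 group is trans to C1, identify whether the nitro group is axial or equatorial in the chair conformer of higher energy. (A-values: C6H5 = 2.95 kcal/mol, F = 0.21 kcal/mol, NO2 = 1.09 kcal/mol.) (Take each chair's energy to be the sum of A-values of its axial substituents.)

Chair I (phenyl axial, fluoro axial, nitro axial): E = 4.25 kcal/mol.
Chair II (phenyl equatorial, fluoro equatorial, nitro equatorial): E = 0.00 kcal/mol.
Chair I is the less stable (higher-energy) conformer, and in that chair the nitro group is axial.

axial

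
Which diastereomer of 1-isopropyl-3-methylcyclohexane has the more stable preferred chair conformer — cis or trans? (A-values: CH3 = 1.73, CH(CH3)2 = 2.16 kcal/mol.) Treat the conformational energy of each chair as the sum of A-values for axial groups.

At 1,3 positions (parity same): cis → (e,e or a,a); trans → (a,e or e,a).
Best chair for cis: E = 0.00 kcal/mol; best chair for trans: E = 1.73 kcal/mol.
The cis isomer is lower by 1.73 kcal/mol.

cis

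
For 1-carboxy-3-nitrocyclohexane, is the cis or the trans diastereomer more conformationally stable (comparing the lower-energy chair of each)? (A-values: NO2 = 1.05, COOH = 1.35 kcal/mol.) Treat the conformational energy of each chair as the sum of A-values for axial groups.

cis

At 1,3 positions (parity same): cis → (e,e or a,a); trans → (a,e or e,a).
Best chair for cis: E = 0.00 kcal/mol; best chair for trans: E = 1.05 kcal/mol.
The cis isomer is lower by 1.05 kcal/mol.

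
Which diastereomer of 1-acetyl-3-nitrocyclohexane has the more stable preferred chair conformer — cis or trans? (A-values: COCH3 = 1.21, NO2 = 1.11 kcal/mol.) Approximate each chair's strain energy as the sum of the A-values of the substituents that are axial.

cis

At 1,3 positions (parity same): cis → (e,e or a,a); trans → (a,e or e,a).
Best chair for cis: E = 0.00 kcal/mol; best chair for trans: E = 1.11 kcal/mol.
The cis isomer is lower by 1.11 kcal/mol.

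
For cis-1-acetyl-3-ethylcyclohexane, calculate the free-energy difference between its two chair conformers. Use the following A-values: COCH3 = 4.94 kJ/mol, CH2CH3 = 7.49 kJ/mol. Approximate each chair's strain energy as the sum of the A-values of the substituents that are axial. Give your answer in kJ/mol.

12.43 kJ/mol

C1 and C3 have the same parity, so for the cis isomer the two substituents are e,e in one chair and a,a in the other.
Chair I (acetyl axial, ethyl axial): E = 12.43 kJ/mol.
Chair II (acetyl equatorial, ethyl equatorial): E = 0.00 kJ/mol.
ΔE = 12.43 − 0.00 = 12.43 kJ/mol; chair II is more stable.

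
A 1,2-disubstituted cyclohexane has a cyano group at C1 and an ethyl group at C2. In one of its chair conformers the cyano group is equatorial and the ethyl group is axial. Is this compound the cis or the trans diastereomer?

C1 and C2 have opposite parity, so their axial bonds point in opposite directions.
With opposite-parity carbons, two substituents on the same face are one axial and one equatorial; opposite faces give both axial or both equatorial.
Here the groups are equatorial/axial → same face → cis.

cis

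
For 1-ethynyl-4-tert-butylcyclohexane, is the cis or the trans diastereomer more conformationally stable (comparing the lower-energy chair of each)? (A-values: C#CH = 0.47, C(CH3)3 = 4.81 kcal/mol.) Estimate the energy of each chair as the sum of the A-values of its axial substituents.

trans

At 1,4 positions (parity opposite): cis → (a,e or e,a); trans → (e,e or a,a).
Best chair for cis: E = 0.47 kcal/mol; best chair for trans: E = 0.00 kcal/mol.
The trans isomer is lower by 0.47 kcal/mol.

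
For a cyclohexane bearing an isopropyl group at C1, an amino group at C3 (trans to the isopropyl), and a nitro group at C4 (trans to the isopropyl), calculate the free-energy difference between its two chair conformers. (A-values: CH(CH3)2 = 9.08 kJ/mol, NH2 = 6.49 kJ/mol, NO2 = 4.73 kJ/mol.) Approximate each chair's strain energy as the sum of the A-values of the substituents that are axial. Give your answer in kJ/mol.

Chair I (isopropyl axial, amino equatorial, nitro axial): E = 13.81 kJ/mol.
Chair II (isopropyl equatorial, amino axial, nitro equatorial): E = 6.49 kJ/mol.
ΔE = 13.81 − 6.49 = 7.32 kJ/mol; chair II is more stable.

7.32 kJ/mol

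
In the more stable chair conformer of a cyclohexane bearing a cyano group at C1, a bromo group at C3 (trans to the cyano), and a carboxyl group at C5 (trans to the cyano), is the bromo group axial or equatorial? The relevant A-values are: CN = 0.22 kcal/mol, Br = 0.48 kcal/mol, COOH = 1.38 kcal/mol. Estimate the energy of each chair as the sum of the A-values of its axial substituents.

equatorial

Chair I (cyano axial, bromo equatorial, carboxyl equatorial): E = 0.22 kcal/mol.
Chair II (cyano equatorial, bromo axial, carboxyl axial): E = 1.86 kcal/mol.
Chair I is the more stable (lower-energy) conformer, and in that chair the bromo group is equatorial.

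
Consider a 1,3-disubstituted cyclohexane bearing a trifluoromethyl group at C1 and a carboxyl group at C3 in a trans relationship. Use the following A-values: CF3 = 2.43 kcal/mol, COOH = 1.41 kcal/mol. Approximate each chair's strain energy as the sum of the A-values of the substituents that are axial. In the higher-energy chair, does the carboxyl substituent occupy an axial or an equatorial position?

equatorial

C1 and C3 have the same parity, so for the trans isomer the two substituents are one axial and one equatorial in each chair.
Chair I (trifluoromethyl axial, carboxyl equatorial): E = 2.43 kcal/mol.
Chair II (trifluoromethyl equatorial, carboxyl axial): E = 1.41 kcal/mol.
Chair I is the less stable (higher-energy) conformer, and in that chair the carboxyl group is equatorial.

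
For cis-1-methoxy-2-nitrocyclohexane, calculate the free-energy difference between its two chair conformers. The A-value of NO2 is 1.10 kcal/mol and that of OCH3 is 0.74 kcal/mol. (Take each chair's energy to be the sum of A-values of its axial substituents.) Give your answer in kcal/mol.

C1 and C2 have opposite parity, so for the cis isomer the two substituents are one axial and one equatorial in each chair.
Chair I (nitro axial, methoxy equatorial): E = 1.10 kcal/mol.
Chair II (nitro equatorial, methoxy axial): E = 0.74 kcal/mol.
ΔE = 1.10 − 0.74 = 0.36 kcal/mol; chair II is more stable.

0.36 kcal/mol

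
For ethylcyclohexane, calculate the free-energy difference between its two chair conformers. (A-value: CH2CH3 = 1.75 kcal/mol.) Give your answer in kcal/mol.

A monosubstituted cyclohexane has one chair with the ethyl group axial (E = A = 1.75 kcal/mol) and one with it equatorial (E = 0).
ΔE = 1.75 − 0 = 1.75 kcal/mol.

1.75 kcal/mol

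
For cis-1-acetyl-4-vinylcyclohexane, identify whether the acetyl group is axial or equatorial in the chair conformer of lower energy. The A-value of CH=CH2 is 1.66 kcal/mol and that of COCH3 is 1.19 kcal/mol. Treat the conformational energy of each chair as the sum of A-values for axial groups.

axial

C1 and C4 have opposite parity, so for the cis isomer the two substituents are one axial and one equatorial in each chair.
Chair I (vinyl axial, acetyl equatorial): E = 1.66 kcal/mol.
Chair II (vinyl equatorial, acetyl axial): E = 1.19 kcal/mol.
Chair II is the more stable (lower-energy) conformer, and in that chair the acetyl group is axial.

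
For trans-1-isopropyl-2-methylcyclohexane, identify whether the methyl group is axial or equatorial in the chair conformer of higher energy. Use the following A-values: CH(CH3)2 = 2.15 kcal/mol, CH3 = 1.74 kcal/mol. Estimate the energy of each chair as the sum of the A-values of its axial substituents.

axial

C1 and C2 have opposite parity, so for the trans isomer the two substituents are e,e in one chair and a,a in the other.
Chair I (isopropyl axial, methyl axial): E = 3.89 kcal/mol.
Chair II (isopropyl equatorial, methyl equatorial): E = 0.00 kcal/mol.
Chair I is the less stable (higher-energy) conformer, and in that chair the methyl group is axial.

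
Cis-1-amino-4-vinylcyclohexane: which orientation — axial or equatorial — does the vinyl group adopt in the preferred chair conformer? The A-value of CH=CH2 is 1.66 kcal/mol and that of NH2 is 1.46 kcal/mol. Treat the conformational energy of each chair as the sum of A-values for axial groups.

equatorial

C1 and C4 have opposite parity, so for the cis isomer the two substituents are one axial and one equatorial in each chair.
Chair I (vinyl axial, amino equatorial): E = 1.66 kcal/mol.
Chair II (vinyl equatorial, amino axial): E = 1.46 kcal/mol.
Chair II is the more stable (lower-energy) conformer, and in that chair the vinyl group is equatorial.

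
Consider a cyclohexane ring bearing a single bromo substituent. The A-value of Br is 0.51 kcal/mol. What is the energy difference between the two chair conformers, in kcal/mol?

A monosubstituted cyclohexane has one chair with the bromo group axial (E = A = 0.51 kcal/mol) and one with it equatorial (E = 0).
ΔE = 0.51 − 0 = 0.51 kcal/mol.

0.51 kcal/mol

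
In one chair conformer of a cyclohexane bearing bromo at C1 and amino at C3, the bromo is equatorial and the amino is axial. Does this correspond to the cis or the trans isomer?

trans

C1 and C3 have the same parity, so their axial bonds point in the same direction.
With same-parity carbons, two substituents on the same face are both axial or both equatorial; opposite faces give one of each.
Here the groups are equatorial/axial → opposite face → trans.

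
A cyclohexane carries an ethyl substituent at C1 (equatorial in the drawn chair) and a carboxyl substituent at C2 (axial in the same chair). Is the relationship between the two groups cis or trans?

C1 and C2 have opposite parity, so their axial bonds point in opposite directions.
With opposite-parity carbons, two substituents on the same face are one axial and one equatorial; opposite faces give both axial or both equatorial.
Here the groups are equatorial/axial → same face → cis.

cis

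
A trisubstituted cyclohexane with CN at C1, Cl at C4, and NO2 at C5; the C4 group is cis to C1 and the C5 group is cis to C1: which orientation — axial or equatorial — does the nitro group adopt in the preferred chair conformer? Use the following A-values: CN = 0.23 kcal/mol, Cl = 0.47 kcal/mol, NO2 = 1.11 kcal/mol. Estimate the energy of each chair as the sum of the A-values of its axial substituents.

Chair I (cyano axial, chloro equatorial, nitro axial): E = 1.34 kcal/mol.
Chair II (cyano equatorial, chloro axial, nitro equatorial): E = 0.47 kcal/mol.
Chair II is the more stable (lower-energy) conformer, and in that chair the nitro group is equatorial.

equatorial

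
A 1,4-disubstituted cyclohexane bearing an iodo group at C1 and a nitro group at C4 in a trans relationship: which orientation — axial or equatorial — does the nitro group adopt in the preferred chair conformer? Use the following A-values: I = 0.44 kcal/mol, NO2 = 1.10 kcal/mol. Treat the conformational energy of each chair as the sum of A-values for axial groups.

equatorial

C1 and C4 have opposite parity, so for the trans isomer the two substituents are e,e in one chair and a,a in the other.
Chair I (iodo axial, nitro axial): E = 1.54 kcal/mol.
Chair II (iodo equatorial, nitro equatorial): E = 0.00 kcal/mol.
Chair II is the more stable (lower-energy) conformer, and in that chair the nitro group is equatorial.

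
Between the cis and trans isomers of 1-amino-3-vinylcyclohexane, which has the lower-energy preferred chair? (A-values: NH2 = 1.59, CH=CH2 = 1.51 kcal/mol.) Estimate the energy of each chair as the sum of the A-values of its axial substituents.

cis

At 1,3 positions (parity same): cis → (e,e or a,a); trans → (a,e or e,a).
Best chair for cis: E = 0.00 kcal/mol; best chair for trans: E = 1.51 kcal/mol.
The cis isomer is lower by 1.51 kcal/mol.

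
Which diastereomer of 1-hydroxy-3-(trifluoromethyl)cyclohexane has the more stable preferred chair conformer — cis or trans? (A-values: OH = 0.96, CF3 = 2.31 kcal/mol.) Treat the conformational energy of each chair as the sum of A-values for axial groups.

cis

At 1,3 positions (parity same): cis → (e,e or a,a); trans → (a,e or e,a).
Best chair for cis: E = 0.00 kcal/mol; best chair for trans: E = 0.96 kcal/mol.
The cis isomer is lower by 0.96 kcal/mol.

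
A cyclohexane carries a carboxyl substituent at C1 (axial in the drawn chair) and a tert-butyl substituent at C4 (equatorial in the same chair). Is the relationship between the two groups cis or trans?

C1 and C4 have opposite parity, so their axial bonds point in opposite directions.
With opposite-parity carbons, two substituents on the same face are one axial and one equatorial; opposite faces give both axial or both equatorial.
Here the groups are axial/equatorial → same face → cis.

cis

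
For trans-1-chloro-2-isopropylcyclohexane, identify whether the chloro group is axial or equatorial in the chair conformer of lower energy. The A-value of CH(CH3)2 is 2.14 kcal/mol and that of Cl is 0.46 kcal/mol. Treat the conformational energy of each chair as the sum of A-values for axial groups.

C1 and C2 have opposite parity, so for the trans isomer the two substituents are e,e in one chair and a,a in the other.
Chair I (isopropyl axial, chloro axial): E = 2.60 kcal/mol.
Chair II (isopropyl equatorial, chloro equatorial): E = 0.00 kcal/mol.
Chair II is the more stable (lower-energy) conformer, and in that chair the chloro group is equatorial.

equatorial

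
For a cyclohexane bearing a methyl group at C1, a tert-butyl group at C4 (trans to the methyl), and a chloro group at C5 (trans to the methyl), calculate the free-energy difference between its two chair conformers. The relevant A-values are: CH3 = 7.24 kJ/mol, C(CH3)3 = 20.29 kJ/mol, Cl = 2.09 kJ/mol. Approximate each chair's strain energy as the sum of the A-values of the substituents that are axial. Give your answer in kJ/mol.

25.44 kJ/mol

Chair I (methyl axial, tert-butyl axial, chloro equatorial): E = 27.53 kJ/mol.
Chair II (methyl equatorial, tert-butyl equatorial, chloro axial): E = 2.09 kJ/mol.
ΔE = 27.53 − 2.09 = 25.44 kJ/mol; chair II is more stable.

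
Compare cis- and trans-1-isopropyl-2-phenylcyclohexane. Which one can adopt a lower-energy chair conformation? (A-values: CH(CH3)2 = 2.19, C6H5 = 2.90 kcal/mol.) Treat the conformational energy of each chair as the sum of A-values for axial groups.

trans

At 1,2 positions (parity opposite): cis → (a,e or e,a); trans → (e,e or a,a).
Best chair for cis: E = 2.19 kcal/mol; best chair for trans: E = 0.00 kcal/mol.
The trans isomer is lower by 2.19 kcal/mol.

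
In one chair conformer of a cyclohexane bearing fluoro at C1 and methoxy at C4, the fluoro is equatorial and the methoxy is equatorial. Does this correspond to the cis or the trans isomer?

trans

C1 and C4 have opposite parity, so their axial bonds point in opposite directions.
With opposite-parity carbons, two substituents on the same face are one axial and one equatorial; opposite faces give both axial or both equatorial.
Here the groups are equatorial/equatorial → opposite face → trans.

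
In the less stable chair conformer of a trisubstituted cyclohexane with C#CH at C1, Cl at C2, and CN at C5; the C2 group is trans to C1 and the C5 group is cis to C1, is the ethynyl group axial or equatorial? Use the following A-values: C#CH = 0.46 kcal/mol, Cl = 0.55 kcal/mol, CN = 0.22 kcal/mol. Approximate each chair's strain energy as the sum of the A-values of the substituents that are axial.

axial

Chair I (ethynyl axial, chloro axial, cyano axial): E = 1.23 kcal/mol.
Chair II (ethynyl equatorial, chloro equatorial, cyano equatorial): E = 0.00 kcal/mol.
Chair I is the less stable (higher-energy) conformer, and in that chair the ethynyl group is axial.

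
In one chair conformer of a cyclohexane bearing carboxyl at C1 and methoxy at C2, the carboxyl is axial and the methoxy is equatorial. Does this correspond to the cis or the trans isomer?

C1 and C2 have opposite parity, so their axial bonds point in opposite directions.
With opposite-parity carbons, two substituents on the same face are one axial and one equatorial; opposite faces give both axial or both equatorial.
Here the groups are axial/equatorial → same face → cis.

cis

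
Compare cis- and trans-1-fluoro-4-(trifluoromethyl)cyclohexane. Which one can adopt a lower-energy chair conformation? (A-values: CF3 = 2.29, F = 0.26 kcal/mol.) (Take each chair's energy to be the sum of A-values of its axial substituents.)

At 1,4 positions (parity opposite): cis → (a,e or e,a); trans → (e,e or a,a).
Best chair for cis: E = 0.26 kcal/mol; best chair for trans: E = 0.00 kcal/mol.
The trans isomer is lower by 0.26 kcal/mol.

trans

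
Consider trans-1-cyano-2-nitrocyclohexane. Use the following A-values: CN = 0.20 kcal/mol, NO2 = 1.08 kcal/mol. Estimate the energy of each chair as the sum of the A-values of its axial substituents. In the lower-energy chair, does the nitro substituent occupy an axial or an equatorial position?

equatorial

C1 and C2 have opposite parity, so for the trans isomer the two substituents are e,e in one chair and a,a in the other.
Chair I (cyano axial, nitro axial): E = 1.28 kcal/mol.
Chair II (cyano equatorial, nitro equatorial): E = 0.00 kcal/mol.
Chair II is the more stable (lower-energy) conformer, and in that chair the nitro group is equatorial.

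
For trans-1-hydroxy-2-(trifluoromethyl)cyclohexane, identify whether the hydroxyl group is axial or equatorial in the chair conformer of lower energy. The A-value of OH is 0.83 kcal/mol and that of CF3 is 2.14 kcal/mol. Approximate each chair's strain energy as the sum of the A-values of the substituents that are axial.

C1 and C2 have opposite parity, so for the trans isomer the two substituents are e,e in one chair and a,a in the other.
Chair I (hydroxyl axial, trifluoromethyl axial): E = 2.97 kcal/mol.
Chair II (hydroxyl equatorial, trifluoromethyl equatorial): E = 0.00 kcal/mol.
Chair II is the more stable (lower-energy) conformer, and in that chair the hydroxyl group is equatorial.

equatorial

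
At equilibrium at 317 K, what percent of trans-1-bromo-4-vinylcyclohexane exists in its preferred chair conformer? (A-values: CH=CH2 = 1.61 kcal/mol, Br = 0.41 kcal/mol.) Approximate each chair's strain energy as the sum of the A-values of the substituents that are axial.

96.1%

C1 and C4 have opposite parity, so for the trans isomer the two substituents are e,e in one chair and a,a in the other.
Chair I (vinyl axial, bromo axial): E = 2.02 kcal/mol; chair II (vinyl equatorial, bromo equatorial): E = 0.00 kcal/mol.
ΔG = 2.02 kcal/mol between the two chairs.
K = exp(ΔG/RT) with R = 1.987×10⁻³ kcal mol⁻¹ K⁻¹ and T = 317 K gives K ≈ 24.7.
Fraction in the lower-energy chair = K/(K+1) = 96.1%.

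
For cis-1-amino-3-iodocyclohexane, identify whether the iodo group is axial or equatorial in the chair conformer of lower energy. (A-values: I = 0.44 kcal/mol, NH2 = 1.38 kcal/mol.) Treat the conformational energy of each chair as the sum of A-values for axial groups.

C1 and C3 have the same parity, so for the cis isomer the two substituents are e,e in one chair and a,a in the other.
Chair I (iodo axial, amino axial): E = 1.82 kcal/mol.
Chair II (iodo equatorial, amino equatorial): E = 0.00 kcal/mol.
Chair II is the more stable (lower-energy) conformer, and in that chair the iodo group is equatorial.

equatorial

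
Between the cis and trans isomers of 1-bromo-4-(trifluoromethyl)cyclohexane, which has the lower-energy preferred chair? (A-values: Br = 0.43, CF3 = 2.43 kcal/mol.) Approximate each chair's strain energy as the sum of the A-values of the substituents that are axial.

trans

At 1,4 positions (parity opposite): cis → (a,e or e,a); trans → (e,e or a,a).
Best chair for cis: E = 0.43 kcal/mol; best chair for trans: E = 0.00 kcal/mol.
The trans isomer is lower by 0.43 kcal/mol.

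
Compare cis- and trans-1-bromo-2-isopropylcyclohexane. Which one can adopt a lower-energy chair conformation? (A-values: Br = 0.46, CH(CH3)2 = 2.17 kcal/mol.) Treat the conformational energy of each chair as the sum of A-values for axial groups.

At 1,2 positions (parity opposite): cis → (a,e or e,a); trans → (e,e or a,a).
Best chair for cis: E = 0.46 kcal/mol; best chair for trans: E = 0.00 kcal/mol.
The trans isomer is lower by 0.46 kcal/mol.

trans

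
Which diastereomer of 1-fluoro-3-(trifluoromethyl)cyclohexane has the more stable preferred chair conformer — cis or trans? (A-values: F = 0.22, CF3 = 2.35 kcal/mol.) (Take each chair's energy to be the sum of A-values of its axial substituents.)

At 1,3 positions (parity same): cis → (e,e or a,a); trans → (a,e or e,a).
Best chair for cis: E = 0.00 kcal/mol; best chair for trans: E = 0.22 kcal/mol.
The cis isomer is lower by 0.22 kcal/mol.

cis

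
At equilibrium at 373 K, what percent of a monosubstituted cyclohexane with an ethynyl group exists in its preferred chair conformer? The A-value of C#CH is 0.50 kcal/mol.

66.3%

One chair has the ethynyl group axial (E = 0.50 kcal/mol) and the other has it equatorial (E = 0).
ΔG = 0.50 kcal/mol between the two chairs.
K = exp(ΔG/RT) with R = 1.987×10⁻³ kcal mol⁻¹ K⁻¹ and T = 373 K gives K ≈ 1.96.
Fraction in the lower-energy chair = K/(K+1) = 66.3%.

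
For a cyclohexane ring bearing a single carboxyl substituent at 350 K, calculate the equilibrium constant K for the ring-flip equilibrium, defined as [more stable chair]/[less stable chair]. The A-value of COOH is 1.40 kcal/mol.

One chair has the carboxyl group axial (E = 1.40 kcal/mol) and the other has it equatorial (E = 0).
ΔG = 1.40 kcal/mol between the two chairs.
K = exp(ΔG/RT) with R = 1.987×10⁻³ kcal mol⁻¹ K⁻¹ and T = 350 K gives K ≈ 7.49.

K ≈ 7.49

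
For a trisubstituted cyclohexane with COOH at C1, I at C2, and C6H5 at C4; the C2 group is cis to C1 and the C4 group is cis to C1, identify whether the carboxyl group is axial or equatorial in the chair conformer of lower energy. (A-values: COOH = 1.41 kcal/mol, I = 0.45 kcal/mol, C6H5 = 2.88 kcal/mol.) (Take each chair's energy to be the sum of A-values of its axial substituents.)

axial

Chair I (carboxyl axial, iodo equatorial, phenyl equatorial): E = 1.41 kcal/mol.
Chair II (carboxyl equatorial, iodo axial, phenyl axial): E = 3.33 kcal/mol.
Chair I is the more stable (lower-energy) conformer, and in that chair the carboxyl group is axial.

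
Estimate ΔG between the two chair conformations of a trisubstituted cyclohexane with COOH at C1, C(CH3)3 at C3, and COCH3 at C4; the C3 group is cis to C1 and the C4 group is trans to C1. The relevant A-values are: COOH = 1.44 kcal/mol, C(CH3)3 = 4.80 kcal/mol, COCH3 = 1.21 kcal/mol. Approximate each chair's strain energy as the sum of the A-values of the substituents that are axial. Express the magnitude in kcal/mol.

7.45 kcal/mol

Chair I (carboxyl axial, tert-butyl axial, acetyl axial): E = 7.45 kcal/mol.
Chair II (carboxyl equatorial, tert-butyl equatorial, acetyl equatorial): E = 0.00 kcal/mol.
ΔE = 7.45 − 0.00 = 7.45 kcal/mol; chair II is more stable.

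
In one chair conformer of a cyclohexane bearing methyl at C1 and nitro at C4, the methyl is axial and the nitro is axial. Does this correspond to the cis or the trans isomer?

trans

C1 and C4 have opposite parity, so their axial bonds point in opposite directions.
With opposite-parity carbons, two substituents on the same face are one axial and one equatorial; opposite faces give both axial or both equatorial.
Here the groups are axial/axial → opposite face → trans.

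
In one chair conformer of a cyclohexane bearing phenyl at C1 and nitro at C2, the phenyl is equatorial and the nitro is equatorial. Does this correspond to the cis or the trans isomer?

C1 and C2 have opposite parity, so their axial bonds point in opposite directions.
With opposite-parity carbons, two substituents on the same face are one axial and one equatorial; opposite faces give both axial or both equatorial.
Here the groups are equatorial/equatorial → opposite face → trans.

trans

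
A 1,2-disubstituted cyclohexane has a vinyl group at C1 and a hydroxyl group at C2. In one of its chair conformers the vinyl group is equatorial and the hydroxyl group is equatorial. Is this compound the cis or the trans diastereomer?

C1 and C2 have opposite parity, so their axial bonds point in opposite directions.
With opposite-parity carbons, two substituents on the same face are one axial and one equatorial; opposite faces give both axial or both equatorial.
Here the groups are equatorial/equatorial → opposite face → trans.

trans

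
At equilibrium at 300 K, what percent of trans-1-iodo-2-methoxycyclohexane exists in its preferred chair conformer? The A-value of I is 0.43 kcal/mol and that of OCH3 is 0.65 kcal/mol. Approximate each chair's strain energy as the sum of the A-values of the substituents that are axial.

86.0%

C1 and C2 have opposite parity, so for the trans isomer the two substituents are e,e in one chair and a,a in the other.
Chair I (iodo axial, methoxy axial): E = 1.08 kcal/mol; chair II (iodo equatorial, methoxy equatorial): E = 0.00 kcal/mol.
ΔG = 1.08 kcal/mol between the two chairs.
K = exp(ΔG/RT) with R = 1.987×10⁻³ kcal mol⁻¹ K⁻¹ and T = 300 K gives K ≈ 6.12.
Fraction in the lower-energy chair = K/(K+1) = 86.0%.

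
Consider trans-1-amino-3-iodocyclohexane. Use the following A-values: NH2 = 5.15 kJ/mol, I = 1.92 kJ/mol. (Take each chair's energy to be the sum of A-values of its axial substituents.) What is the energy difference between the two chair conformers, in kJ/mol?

3.23 kJ/mol

C1 and C3 have the same parity, so for the trans isomer the two substituents are one axial and one equatorial in each chair.
Chair I (amino axial, iodo equatorial): E = 5.15 kJ/mol.
Chair II (amino equatorial, iodo axial): E = 1.92 kJ/mol.
ΔE = 5.15 − 1.92 = 3.23 kJ/mol; chair II is more stable.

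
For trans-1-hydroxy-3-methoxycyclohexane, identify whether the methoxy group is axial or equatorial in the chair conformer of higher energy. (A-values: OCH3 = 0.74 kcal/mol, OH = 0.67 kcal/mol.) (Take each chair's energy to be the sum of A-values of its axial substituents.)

C1 and C3 have the same parity, so for the trans isomer the two substituents are one axial and one equatorial in each chair.
Chair I (methoxy axial, hydroxyl equatorial): E = 0.74 kcal/mol.
Chair II (methoxy equatorial, hydroxyl axial): E = 0.67 kcal/mol.
Chair I is the less stable (higher-energy) conformer, and in that chair the methoxy group is axial.

axial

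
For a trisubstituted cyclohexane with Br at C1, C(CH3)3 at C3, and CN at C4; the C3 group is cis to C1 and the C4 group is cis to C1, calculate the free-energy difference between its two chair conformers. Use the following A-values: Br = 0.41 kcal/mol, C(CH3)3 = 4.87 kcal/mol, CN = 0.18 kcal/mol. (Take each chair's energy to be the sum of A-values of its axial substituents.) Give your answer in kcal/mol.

5.10 kcal/mol

Chair I (bromo axial, tert-butyl axial, cyano equatorial): E = 5.28 kcal/mol.
Chair II (bromo equatorial, tert-butyl equatorial, cyano axial): E = 0.18 kcal/mol.
ΔE = 5.28 − 0.18 = 5.10 kcal/mol; chair II is more stable.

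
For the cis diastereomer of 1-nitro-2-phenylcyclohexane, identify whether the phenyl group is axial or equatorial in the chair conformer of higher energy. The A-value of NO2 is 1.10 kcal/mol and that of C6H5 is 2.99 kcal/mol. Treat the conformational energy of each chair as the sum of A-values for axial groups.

axial

C1 and C2 have opposite parity, so for the cis isomer the two substituents are one axial and one equatorial in each chair.
Chair I (nitro axial, phenyl equatorial): E = 1.10 kcal/mol.
Chair II (nitro equatorial, phenyl axial): E = 2.99 kcal/mol.
Chair II is the less stable (higher-energy) conformer, and in that chair the phenyl group is axial.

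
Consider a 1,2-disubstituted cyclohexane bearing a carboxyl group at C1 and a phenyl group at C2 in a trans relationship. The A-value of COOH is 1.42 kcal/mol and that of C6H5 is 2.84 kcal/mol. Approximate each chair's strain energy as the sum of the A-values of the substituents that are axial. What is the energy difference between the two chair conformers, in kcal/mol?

4.26 kcal/mol

C1 and C2 have opposite parity, so for the trans isomer the two substituents are e,e in one chair and a,a in the other.
Chair I (carboxyl axial, phenyl axial): E = 4.26 kcal/mol.
Chair II (carboxyl equatorial, phenyl equatorial): E = 0.00 kcal/mol.
ΔE = 4.26 − 0.00 = 4.26 kcal/mol; chair II is more stable.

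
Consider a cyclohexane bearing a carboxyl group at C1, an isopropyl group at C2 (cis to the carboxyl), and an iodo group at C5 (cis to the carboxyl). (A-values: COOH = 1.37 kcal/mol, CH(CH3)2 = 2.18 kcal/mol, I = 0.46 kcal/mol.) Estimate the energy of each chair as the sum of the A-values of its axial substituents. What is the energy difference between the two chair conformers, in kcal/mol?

0.35 kcal/mol

Chair I (carboxyl axial, isopropyl equatorial, iodo axial): E = 1.83 kcal/mol.
Chair II (carboxyl equatorial, isopropyl axial, iodo equatorial): E = 2.18 kcal/mol.
ΔE = 2.18 − 1.83 = 0.35 kcal/mol; chair I is more stable.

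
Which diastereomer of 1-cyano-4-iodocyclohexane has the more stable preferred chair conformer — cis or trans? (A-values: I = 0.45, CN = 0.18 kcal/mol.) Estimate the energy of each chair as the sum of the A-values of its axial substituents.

trans

At 1,4 positions (parity opposite): cis → (a,e or e,a); trans → (e,e or a,a).
Best chair for cis: E = 0.18 kcal/mol; best chair for trans: E = 0.00 kcal/mol.
The trans isomer is lower by 0.18 kcal/mol.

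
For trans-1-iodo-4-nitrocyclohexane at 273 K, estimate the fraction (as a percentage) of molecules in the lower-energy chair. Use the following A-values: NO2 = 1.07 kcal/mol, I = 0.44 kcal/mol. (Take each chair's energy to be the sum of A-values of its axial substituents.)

C1 and C4 have opposite parity, so for the trans isomer the two substituents are e,e in one chair and a,a in the other.
Chair I (nitro axial, iodo axial): E = 1.51 kcal/mol; chair II (nitro equatorial, iodo equatorial): E = 0.00 kcal/mol.
ΔG = 1.51 kcal/mol between the two chairs.
K = exp(ΔG/RT) with R = 1.987×10⁻³ kcal mol⁻¹ K⁻¹ and T = 273 K gives K ≈ 16.2.
Fraction in the lower-energy chair = K/(K+1) = 94.2%.

94.2%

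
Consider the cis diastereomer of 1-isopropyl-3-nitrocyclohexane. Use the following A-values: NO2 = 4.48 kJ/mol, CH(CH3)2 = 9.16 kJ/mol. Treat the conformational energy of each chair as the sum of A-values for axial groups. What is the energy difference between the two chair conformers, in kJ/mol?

13.64 kJ/mol

C1 and C3 have the same parity, so for the cis isomer the two substituents are e,e in one chair and a,a in the other.
Chair I (nitro axial, isopropyl axial): E = 13.64 kJ/mol.
Chair II (nitro equatorial, isopropyl equatorial): E = 0.00 kJ/mol.
ΔE = 13.64 − 0.00 = 13.64 kJ/mol; chair II is more stable.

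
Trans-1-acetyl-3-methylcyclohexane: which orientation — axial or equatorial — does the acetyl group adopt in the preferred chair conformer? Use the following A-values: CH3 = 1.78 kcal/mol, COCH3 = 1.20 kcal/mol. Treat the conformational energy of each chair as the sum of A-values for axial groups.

C1 and C3 have the same parity, so for the trans isomer the two substituents are one axial and one equatorial in each chair.
Chair I (methyl axial, acetyl equatorial): E = 1.78 kcal/mol.
Chair II (methyl equatorial, acetyl axial): E = 1.20 kcal/mol.
Chair II is the more stable (lower-energy) conformer, and in that chair the acetyl group is axial.

axial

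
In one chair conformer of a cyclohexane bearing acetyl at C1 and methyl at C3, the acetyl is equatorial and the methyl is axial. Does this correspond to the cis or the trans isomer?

trans

C1 and C3 have the same parity, so their axial bonds point in the same direction.
With same-parity carbons, two substituents on the same face are both axial or both equatorial; opposite faces give one of each.
Here the groups are equatorial/axial → opposite face → trans.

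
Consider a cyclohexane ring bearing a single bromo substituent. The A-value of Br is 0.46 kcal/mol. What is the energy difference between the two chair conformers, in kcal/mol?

A monosubstituted cyclohexane has one chair with the bromo group axial (E = A = 0.46 kcal/mol) and one with it equatorial (E = 0).
ΔE = 0.46 − 0 = 0.46 kcal/mol.

0.46 kcal/mol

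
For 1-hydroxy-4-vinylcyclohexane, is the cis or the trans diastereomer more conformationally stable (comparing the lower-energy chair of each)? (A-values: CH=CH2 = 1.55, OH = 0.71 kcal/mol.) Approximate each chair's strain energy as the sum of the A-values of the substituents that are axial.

trans

At 1,4 positions (parity opposite): cis → (a,e or e,a); trans → (e,e or a,a).
Best chair for cis: E = 0.71 kcal/mol; best chair for trans: E = 0.00 kcal/mol.
The trans isomer is lower by 0.71 kcal/mol.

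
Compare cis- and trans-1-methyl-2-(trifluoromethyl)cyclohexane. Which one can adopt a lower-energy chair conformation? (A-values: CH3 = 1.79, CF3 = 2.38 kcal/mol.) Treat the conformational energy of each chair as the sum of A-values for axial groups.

At 1,2 positions (parity opposite): cis → (a,e or e,a); trans → (e,e or a,a).
Best chair for cis: E = 1.79 kcal/mol; best chair for trans: E = 0.00 kcal/mol.
The trans isomer is lower by 1.79 kcal/mol.

trans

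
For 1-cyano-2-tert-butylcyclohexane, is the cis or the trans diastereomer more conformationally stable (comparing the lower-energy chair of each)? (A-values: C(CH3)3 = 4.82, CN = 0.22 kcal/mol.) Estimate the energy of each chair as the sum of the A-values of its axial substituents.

trans

At 1,2 positions (parity opposite): cis → (a,e or e,a); trans → (e,e or a,a).
Best chair for cis: E = 0.22 kcal/mol; best chair for trans: E = 0.00 kcal/mol.
The trans isomer is lower by 0.22 kcal/mol.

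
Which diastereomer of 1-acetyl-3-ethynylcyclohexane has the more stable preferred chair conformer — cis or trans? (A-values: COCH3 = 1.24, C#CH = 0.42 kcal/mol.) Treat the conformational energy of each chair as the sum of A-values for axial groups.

At 1,3 positions (parity same): cis → (e,e or a,a); trans → (a,e or e,a).
Best chair for cis: E = 0.00 kcal/mol; best chair for trans: E = 0.42 kcal/mol.
The cis isomer is lower by 0.42 kcal/mol.

cis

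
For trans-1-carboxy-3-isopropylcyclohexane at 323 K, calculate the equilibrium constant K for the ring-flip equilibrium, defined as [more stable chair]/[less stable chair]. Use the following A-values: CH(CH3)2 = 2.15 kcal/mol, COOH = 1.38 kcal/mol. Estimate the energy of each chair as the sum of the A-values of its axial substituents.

C1 and C3 have the same parity, so for the trans isomer the two substituents are one axial and one equatorial in each chair.
Chair I (isopropyl axial, carboxyl equatorial): E = 2.15 kcal/mol; chair II (isopropyl equatorial, carboxyl axial): E = 1.38 kcal/mol.
ΔG = 0.77 kcal/mol between the two chairs.
K = exp(ΔG/RT) with R = 1.987×10⁻³ kcal mol⁻¹ K⁻¹ and T = 323 K gives K ≈ 3.32.

K ≈ 3.32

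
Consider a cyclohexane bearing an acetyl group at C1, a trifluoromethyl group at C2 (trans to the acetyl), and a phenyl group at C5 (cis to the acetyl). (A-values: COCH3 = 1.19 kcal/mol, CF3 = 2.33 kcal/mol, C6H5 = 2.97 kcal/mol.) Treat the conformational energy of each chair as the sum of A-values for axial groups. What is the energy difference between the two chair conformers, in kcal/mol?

Chair I (acetyl axial, trifluoromethyl axial, phenyl axial): E = 6.49 kcal/mol.
Chair II (acetyl equatorial, trifluoromethyl equatorial, phenyl equatorial): E = 0.00 kcal/mol.
ΔE = 6.49 − 0.00 = 6.49 kcal/mol; chair II is more stable.

6.49 kcal/mol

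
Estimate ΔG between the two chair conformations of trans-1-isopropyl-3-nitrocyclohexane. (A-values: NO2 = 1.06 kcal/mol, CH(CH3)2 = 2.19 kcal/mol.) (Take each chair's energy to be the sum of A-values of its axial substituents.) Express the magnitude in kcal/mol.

C1 and C3 have the same parity, so for the trans isomer the two substituents are one axial and one equatorial in each chair.
Chair I (nitro axial, isopropyl equatorial): E = 1.06 kcal/mol.
Chair II (nitro equatorial, isopropyl axial): E = 2.19 kcal/mol.
ΔE = 2.19 − 1.06 = 1.13 kcal/mol; chair I is more stable.

1.13 kcal/mol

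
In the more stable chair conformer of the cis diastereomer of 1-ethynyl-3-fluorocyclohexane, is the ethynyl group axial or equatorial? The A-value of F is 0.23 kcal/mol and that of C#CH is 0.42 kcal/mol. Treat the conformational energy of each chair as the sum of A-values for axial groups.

C1 and C3 have the same parity, so for the cis isomer the two substituents are e,e in one chair and a,a in the other.
Chair I (fluoro axial, ethynyl axial): E = 0.65 kcal/mol.
Chair II (fluoro equatorial, ethynyl equatorial): E = 0.00 kcal/mol.
Chair II is the more stable (lower-energy) conformer, and in that chair the ethynyl group is equatorial.

equatorial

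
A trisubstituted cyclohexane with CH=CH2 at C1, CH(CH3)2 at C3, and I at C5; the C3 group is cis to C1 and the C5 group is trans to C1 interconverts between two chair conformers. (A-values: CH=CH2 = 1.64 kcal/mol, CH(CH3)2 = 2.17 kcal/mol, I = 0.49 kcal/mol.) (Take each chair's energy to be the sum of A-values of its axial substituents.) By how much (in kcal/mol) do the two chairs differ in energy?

Chair I (vinyl axial, isopropyl axial, iodo equatorial): E = 3.81 kcal/mol.
Chair II (vinyl equatorial, isopropyl equatorial, iodo axial): E = 0.49 kcal/mol.
ΔE = 3.81 − 0.49 = 3.32 kcal/mol; chair II is more stable.

3.32 kcal/mol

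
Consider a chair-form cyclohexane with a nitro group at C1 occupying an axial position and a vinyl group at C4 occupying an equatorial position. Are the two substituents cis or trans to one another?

C1 and C4 have opposite parity, so their axial bonds point in opposite directions.
With opposite-parity carbons, two substituents on the same face are one axial and one equatorial; opposite faces give both axial or both equatorial.
Here the groups are axial/equatorial → same face → cis.

cis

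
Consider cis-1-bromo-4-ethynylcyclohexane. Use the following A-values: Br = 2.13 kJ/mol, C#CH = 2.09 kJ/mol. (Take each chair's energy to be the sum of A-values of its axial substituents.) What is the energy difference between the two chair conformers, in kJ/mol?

0.04 kJ/mol

C1 and C4 have opposite parity, so for the cis isomer the two substituents are one axial and one equatorial in each chair.
Chair I (bromo axial, ethynyl equatorial): E = 2.13 kJ/mol.
Chair II (bromo equatorial, ethynyl axial): E = 2.09 kJ/mol.
ΔE = 2.13 − 2.09 = 0.04 kJ/mol; chair II is more stable.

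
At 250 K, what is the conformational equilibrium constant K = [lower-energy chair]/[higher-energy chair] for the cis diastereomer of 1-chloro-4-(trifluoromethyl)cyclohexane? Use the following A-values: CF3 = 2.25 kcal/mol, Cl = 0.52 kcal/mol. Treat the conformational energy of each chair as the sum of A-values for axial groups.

K ≈ 32.5

C1 and C4 have opposite parity, so for the cis isomer the two substituents are one axial and one equatorial in each chair.
Chair I (trifluoromethyl axial, chloro equatorial): E = 2.25 kcal/mol; chair II (trifluoromethyl equatorial, chloro axial): E = 0.52 kcal/mol.
ΔG = 1.73 kcal/mol between the two chairs.
K = exp(ΔG/RT) with R = 1.987×10⁻³ kcal mol⁻¹ K⁻¹ and T = 250 K gives K ≈ 32.5.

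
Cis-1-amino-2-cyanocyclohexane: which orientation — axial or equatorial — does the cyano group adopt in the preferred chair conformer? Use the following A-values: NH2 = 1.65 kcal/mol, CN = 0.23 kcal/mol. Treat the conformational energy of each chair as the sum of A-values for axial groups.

axial

C1 and C2 have opposite parity, so for the cis isomer the two substituents are one axial and one equatorial in each chair.
Chair I (amino axial, cyano equatorial): E = 1.65 kcal/mol.
Chair II (amino equatorial, cyano axial): E = 0.23 kcal/mol.
Chair II is the more stable (lower-energy) conformer, and in that chair the cyano group is axial.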